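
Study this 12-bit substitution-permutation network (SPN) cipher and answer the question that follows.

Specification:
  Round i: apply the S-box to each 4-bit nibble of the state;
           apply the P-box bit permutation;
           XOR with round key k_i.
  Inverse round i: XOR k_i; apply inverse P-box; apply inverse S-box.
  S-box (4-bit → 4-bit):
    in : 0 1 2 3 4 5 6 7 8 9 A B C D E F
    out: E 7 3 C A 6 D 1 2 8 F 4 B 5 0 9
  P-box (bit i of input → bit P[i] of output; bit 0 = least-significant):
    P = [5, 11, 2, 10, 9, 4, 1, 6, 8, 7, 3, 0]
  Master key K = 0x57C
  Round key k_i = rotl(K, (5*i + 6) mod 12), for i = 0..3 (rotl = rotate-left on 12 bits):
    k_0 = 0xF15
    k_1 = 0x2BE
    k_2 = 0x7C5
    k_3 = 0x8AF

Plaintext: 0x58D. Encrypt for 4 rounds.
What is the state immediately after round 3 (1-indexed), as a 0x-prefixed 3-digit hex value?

0x769

s_0 = plaintext = 0x58D
s_1 = Round(s_0, k_0) = 0xFA9
s_2 = Round(s_1, k_1) = 0x5ED
s_3 = Round(s_2, k_2) = 0x769
s_4 = Round(s_3, k_3) = 0xFED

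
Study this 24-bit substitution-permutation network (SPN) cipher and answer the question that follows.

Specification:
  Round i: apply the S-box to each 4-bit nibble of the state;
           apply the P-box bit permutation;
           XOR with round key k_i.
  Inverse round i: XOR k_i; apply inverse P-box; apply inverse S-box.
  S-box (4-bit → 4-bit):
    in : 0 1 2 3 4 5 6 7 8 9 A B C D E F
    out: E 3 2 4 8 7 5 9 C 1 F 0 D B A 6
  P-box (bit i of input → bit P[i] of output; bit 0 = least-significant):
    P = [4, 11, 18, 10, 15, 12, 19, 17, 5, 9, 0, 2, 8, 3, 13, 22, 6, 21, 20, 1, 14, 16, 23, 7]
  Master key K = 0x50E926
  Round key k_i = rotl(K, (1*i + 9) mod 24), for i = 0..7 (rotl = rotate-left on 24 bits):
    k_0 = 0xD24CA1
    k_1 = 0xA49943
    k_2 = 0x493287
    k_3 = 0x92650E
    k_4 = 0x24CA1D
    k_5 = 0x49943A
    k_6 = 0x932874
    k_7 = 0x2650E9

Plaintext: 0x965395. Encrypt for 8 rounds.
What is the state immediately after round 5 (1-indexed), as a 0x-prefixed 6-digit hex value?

0x3700AC

s_0 = plaintext = 0x965395
s_1 = Round(s_0, k_0) = 0xC6A5F8
s_2 = Round(s_1, k_1) = 0x78EEAA
s_3 = Round(s_2, k_2) = 0x17EC19
s_4 = Round(s_3, k_3) = 0xD3B571
s_5 = Round(s_4, k_4) = 0x3700AC
s_6 = Round(s_5, k_5) = 0x872265
s_7 = Round(s_6, k_6) = 0x1FA2AE
s_8 = Round(s_7, k_7) = 0x5DAFE1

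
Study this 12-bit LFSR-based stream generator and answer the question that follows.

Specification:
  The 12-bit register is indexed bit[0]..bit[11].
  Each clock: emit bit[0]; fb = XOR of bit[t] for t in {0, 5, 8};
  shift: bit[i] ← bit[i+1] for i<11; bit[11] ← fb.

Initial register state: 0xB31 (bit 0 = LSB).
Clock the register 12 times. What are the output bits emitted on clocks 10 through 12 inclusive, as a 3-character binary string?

reg_0 = 0xB31
clock 1: out=1, reg = 0xD98
clock 2: out=0, reg = 0xECC
clock 3: out=0, reg = 0x766
clock 4: out=0, reg = 0x3B3
clock 5: out=1, reg = 0x9D9
clock 6: out=1, reg = 0x4EC
clock 7: out=0, reg = 0xA76
clock 8: out=0, reg = 0xD3B
clock 9: out=1, reg = 0xE9D
clock 10: out=1, reg = 0xF4E
clock 11: out=0, reg = 0xFA7
clock 12: out=1, reg = 0xFD3

101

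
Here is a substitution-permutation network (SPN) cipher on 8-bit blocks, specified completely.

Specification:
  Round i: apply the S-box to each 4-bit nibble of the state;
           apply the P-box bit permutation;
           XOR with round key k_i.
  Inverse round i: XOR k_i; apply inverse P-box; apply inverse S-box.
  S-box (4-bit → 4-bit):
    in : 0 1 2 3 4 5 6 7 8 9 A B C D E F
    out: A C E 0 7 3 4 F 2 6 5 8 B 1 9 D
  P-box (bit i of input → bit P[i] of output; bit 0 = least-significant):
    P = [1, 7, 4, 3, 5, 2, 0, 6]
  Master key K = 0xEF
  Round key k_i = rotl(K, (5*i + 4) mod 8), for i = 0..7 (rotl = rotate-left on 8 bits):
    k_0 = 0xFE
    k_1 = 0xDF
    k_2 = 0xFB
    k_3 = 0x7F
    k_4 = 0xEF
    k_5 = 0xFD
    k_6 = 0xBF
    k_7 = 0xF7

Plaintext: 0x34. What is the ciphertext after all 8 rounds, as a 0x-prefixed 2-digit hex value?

s_0 = plaintext = 0x34
s_1 = Round(s_0, k_0) = 0x6C
s_2 = Round(s_1, k_1) = 0x54
s_3 = Round(s_2, k_2) = 0x4D
s_4 = Round(s_3, k_3) = 0x58
s_5 = Round(s_4, k_4) = 0x4B
s_6 = Round(s_5, k_5) = 0xD0
s_7 = Round(s_6, k_6) = 0x17
s_8 = Round(s_7, k_7) = 0x2C

0x2C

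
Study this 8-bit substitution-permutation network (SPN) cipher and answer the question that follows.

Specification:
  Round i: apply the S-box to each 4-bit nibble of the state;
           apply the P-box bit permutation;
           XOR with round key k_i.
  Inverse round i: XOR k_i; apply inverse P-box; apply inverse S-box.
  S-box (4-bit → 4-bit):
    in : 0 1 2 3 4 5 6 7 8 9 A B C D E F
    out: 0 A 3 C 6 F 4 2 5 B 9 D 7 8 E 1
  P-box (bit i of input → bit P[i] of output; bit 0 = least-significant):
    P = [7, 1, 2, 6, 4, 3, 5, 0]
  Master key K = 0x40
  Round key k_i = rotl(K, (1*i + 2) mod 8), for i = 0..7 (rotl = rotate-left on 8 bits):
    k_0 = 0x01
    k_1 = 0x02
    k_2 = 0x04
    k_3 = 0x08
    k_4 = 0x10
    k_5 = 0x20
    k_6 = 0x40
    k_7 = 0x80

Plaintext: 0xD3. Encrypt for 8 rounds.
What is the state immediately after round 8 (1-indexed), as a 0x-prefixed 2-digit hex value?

s_0 = plaintext = 0xD3
s_1 = Round(s_0, k_0) = 0x44
s_2 = Round(s_1, k_1) = 0x2C
s_3 = Round(s_2, k_2) = 0x9A
s_4 = Round(s_3, k_3) = 0xD1
s_5 = Round(s_4, k_4) = 0x53
s_6 = Round(s_5, k_5) = 0x5D
s_7 = Round(s_6, k_6) = 0x39
s_8 = Round(s_7, k_7) = 0x63

0x63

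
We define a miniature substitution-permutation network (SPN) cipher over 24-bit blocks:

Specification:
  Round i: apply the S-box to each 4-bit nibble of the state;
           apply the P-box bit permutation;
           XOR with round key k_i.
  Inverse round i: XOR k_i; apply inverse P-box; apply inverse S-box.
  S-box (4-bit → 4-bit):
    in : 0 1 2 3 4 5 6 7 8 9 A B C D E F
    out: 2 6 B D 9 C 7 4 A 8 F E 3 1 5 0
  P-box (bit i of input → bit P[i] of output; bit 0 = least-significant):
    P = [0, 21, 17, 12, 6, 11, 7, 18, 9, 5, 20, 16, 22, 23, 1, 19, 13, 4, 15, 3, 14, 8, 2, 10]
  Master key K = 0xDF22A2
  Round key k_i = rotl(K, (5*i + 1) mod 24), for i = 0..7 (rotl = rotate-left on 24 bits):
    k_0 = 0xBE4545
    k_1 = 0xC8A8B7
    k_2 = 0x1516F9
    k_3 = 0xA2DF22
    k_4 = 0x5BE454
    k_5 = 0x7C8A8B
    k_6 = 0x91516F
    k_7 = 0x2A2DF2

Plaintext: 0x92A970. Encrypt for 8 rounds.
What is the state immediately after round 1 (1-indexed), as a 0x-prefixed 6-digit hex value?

0x5761DF

s_0 = plaintext = 0x92A970
s_1 = Round(s_0, k_0) = 0x5761DF
s_2 = Round(s_1, k_1) = 0x182CD1
s_3 = Round(s_2, k_2) = 0xFF1585
s_4 = Round(s_3, k_3) = 0x35C720
s_5 = Round(s_4, k_4) = 0xAF2818
s_6 = Round(s_5, k_5) = 0x95D72F
s_7 = Round(s_6, k_6) = 0xC5DD27
s_8 = Round(s_7, k_7) = 0x6CE6BA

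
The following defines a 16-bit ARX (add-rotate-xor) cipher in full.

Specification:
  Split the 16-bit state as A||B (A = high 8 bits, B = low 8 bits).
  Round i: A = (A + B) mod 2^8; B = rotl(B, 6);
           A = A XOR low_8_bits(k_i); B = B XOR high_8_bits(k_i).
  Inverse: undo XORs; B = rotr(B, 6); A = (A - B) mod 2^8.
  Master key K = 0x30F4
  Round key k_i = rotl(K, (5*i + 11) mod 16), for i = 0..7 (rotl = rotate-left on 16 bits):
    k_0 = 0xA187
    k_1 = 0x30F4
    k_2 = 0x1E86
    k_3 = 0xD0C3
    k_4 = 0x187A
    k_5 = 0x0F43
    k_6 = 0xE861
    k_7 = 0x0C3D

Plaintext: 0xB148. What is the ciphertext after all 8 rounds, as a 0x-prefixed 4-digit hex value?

0x6A3C

s_0 = plaintext = 0xB148
s_1 = Round(s_0, k_0) = 0x7EB3
s_2 = Round(s_1, k_1) = 0xC5DC
s_3 = Round(s_2, k_2) = 0x2729
s_4 = Round(s_3, k_3) = 0x939A
s_5 = Round(s_4, k_4) = 0x57BE
s_6 = Round(s_5, k_5) = 0x56A0
s_7 = Round(s_6, k_6) = 0x97C0
s_8 = Round(s_7, k_7) = 0x6A3C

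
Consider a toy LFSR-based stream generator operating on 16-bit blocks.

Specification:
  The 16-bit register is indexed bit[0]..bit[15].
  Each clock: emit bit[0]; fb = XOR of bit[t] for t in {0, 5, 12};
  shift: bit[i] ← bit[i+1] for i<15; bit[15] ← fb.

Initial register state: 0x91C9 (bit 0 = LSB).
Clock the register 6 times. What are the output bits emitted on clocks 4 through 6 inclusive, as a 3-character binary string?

reg_0 = 0x91C9
clock 1: out=1, reg = 0x48E4
clock 2: out=0, reg = 0xA472
clock 3: out=0, reg = 0xD239
clock 4: out=1, reg = 0xE91C
clock 5: out=0, reg = 0x748E
clock 6: out=0, reg = 0xBA47

100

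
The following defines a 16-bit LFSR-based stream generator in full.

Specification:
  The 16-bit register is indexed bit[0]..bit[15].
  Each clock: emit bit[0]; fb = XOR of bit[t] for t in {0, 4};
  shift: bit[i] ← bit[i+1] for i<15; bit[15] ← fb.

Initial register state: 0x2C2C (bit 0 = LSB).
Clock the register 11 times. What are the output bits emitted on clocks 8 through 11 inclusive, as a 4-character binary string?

reg_0 = 0x2C2C
clock 1: out=0, reg = 0x1616
clock 2: out=0, reg = 0x8B0B
clock 3: out=1, reg = 0xC585
clock 4: out=1, reg = 0xE2C2
clock 5: out=0, reg = 0x7161
clock 6: out=1, reg = 0xB8B0
clock 7: out=0, reg = 0xDC58
clock 8: out=0, reg = 0xEE2C
clock 9: out=0, reg = 0x7716
clock 10: out=0, reg = 0xBB8B
clock 11: out=1, reg = 0xDDC5

0001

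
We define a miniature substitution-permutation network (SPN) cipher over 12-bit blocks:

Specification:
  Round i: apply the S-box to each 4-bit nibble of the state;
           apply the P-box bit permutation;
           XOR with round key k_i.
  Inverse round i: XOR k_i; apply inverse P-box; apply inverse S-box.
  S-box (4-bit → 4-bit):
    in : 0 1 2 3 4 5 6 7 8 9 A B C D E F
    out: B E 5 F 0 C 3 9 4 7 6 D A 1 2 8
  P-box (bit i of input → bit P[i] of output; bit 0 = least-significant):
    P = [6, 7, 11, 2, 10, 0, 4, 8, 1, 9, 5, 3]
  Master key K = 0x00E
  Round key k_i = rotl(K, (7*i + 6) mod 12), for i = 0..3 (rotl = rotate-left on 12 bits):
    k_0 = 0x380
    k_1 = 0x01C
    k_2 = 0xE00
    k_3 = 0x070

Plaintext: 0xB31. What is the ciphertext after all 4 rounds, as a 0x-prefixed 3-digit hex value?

s_0 = plaintext = 0xB31
s_1 = Round(s_0, k_0) = 0xE3F
s_2 = Round(s_1, k_1) = 0x709
s_3 = Round(s_2, k_2) = 0x3CB
s_4 = Round(s_3, k_3) = 0xB1F

0xB1F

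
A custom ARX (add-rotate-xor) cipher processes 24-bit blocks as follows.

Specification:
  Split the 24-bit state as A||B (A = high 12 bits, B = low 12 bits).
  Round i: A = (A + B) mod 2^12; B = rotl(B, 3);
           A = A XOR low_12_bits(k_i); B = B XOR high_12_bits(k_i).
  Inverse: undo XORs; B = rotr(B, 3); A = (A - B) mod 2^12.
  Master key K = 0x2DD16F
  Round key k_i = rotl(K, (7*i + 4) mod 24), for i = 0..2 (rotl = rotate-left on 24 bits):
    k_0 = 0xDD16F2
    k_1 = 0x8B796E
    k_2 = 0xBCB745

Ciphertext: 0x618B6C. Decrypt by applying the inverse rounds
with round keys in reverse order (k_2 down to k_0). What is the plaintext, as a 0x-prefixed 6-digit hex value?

0xA41B60

s_0 = ciphertext = 0x618B6C
s_1 = InvRound(s_0, k_2) = 0x349E14
s_2 = InvRound(s_1, k_1) = 0x3536D4
s_3 = InvRound(s_2, k_0) = 0xA41B60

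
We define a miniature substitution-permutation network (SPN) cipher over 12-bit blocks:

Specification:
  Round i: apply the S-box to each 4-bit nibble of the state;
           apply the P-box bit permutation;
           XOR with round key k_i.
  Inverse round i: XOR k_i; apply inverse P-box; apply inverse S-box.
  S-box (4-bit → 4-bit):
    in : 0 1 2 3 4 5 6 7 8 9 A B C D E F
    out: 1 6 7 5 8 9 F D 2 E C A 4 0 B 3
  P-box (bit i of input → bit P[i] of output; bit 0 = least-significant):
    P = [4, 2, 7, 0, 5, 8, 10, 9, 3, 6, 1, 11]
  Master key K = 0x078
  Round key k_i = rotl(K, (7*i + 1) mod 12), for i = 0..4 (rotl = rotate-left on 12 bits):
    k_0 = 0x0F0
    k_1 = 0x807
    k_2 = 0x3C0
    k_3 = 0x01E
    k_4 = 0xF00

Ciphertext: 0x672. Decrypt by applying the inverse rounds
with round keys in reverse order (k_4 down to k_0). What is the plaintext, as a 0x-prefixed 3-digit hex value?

s_0 = ciphertext = 0x672
s_1 = InvRound(s_0, k_4) = 0x9F0
s_2 = InvRound(s_1, k_3) = 0x6F1
s_3 = InvRound(s_2, k_2) = 0xD25
s_4 = InvRound(s_3, k_1) = 0xC2D
s_5 = InvRound(s_4, k_0) = 0xEC6

0xEC6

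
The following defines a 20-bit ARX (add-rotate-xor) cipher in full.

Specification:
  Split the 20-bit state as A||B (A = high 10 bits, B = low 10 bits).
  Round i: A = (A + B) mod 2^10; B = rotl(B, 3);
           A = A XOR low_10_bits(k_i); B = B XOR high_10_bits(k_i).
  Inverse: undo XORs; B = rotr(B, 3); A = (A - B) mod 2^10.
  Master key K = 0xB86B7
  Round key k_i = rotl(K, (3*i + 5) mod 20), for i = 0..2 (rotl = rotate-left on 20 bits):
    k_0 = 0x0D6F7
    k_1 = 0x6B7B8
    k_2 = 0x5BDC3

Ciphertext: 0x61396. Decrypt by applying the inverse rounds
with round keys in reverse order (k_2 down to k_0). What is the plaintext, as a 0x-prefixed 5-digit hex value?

s_0 = ciphertext = 0x61396
s_1 = InvRound(s_0, k_2) = 0xDA0DF
s_2 = InvRound(s_1, k_1) = 0xE892E
s_3 = InvRound(s_2, k_0) = 0xEC9A3

0xEC9A3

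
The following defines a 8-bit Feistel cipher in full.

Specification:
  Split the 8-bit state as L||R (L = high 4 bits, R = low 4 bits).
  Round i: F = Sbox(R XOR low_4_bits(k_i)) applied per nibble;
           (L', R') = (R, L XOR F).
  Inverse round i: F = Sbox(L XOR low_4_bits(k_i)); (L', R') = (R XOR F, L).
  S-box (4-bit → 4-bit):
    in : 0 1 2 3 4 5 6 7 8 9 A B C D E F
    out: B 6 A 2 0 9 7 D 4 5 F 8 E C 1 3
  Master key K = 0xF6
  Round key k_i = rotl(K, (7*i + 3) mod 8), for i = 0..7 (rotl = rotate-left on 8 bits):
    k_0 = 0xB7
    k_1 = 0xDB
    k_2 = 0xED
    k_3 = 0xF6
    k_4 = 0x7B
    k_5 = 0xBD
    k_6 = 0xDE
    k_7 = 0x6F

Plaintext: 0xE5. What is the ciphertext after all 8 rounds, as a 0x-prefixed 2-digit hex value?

s_0 = plaintext = 0xE5
s_1 = Round(s_0, k_0) = 0x54
s_2 = Round(s_1, k_1) = 0x46
s_3 = Round(s_2, k_2) = 0x6C
s_4 = Round(s_3, k_3) = 0xC9
s_5 = Round(s_4, k_4) = 0x96
s_6 = Round(s_5, k_5) = 0x61
s_7 = Round(s_6, k_6) = 0x15
s_8 = Round(s_7, k_7) = 0x5E

0x5E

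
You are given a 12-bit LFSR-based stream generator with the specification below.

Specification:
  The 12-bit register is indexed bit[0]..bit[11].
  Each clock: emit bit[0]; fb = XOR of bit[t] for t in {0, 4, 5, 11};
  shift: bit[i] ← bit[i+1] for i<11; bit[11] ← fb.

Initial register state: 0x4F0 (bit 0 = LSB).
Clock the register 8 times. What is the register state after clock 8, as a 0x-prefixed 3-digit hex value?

0x884

reg_0 = 0x4F0
clock 1: out=0, reg = 0x278
clock 2: out=0, reg = 0x13C
clock 3: out=0, reg = 0x09E
clock 4: out=0, reg = 0x84F
clock 5: out=1, reg = 0x427
clock 6: out=1, reg = 0x213
clock 7: out=1, reg = 0x109
clock 8: out=1, reg = 0x884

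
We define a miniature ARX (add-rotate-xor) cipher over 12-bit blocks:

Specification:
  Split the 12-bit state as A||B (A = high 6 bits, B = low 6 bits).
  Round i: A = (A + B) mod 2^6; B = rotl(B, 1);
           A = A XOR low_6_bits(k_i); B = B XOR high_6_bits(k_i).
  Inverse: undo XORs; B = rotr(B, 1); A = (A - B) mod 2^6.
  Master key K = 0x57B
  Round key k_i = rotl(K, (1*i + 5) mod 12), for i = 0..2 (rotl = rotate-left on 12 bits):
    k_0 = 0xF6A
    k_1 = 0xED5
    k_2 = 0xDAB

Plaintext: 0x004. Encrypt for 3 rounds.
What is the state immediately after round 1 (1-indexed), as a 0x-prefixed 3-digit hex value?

0xBB5

s_0 = plaintext = 0x004
s_1 = Round(s_0, k_0) = 0xBB5
s_2 = Round(s_1, k_1) = 0xD90
s_3 = Round(s_2, k_2) = 0xB56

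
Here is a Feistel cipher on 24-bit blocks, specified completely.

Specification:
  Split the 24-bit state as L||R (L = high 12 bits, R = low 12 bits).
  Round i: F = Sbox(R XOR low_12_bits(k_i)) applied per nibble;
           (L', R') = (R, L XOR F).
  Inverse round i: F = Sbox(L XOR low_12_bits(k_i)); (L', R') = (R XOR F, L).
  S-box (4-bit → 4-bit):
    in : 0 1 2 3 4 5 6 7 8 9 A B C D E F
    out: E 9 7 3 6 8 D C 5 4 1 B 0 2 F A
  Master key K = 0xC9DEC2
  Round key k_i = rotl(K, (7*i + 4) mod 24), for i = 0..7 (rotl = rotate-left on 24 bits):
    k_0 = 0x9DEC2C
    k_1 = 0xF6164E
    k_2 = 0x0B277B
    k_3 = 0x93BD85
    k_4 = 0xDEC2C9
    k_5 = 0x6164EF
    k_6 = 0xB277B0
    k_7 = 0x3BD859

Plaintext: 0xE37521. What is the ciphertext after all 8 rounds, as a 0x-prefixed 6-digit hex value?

s_0 = plaintext = 0xE37521
s_1 = Round(s_0, k_0) = 0x521AD5
s_2 = Round(s_1, k_1) = 0xAD556A
s_3 = Round(s_2, k_2) = 0x56AD4C
s_4 = Round(s_3, k_3) = 0xD4CB6E
s_5 = Round(s_4, k_4) = 0xB6E950
s_6 = Round(s_5, k_5) = 0x9509D4
s_7 = Round(s_6, k_6) = 0x9D4686
s_8 = Round(s_7, k_7) = 0x6866FE

0x6866FE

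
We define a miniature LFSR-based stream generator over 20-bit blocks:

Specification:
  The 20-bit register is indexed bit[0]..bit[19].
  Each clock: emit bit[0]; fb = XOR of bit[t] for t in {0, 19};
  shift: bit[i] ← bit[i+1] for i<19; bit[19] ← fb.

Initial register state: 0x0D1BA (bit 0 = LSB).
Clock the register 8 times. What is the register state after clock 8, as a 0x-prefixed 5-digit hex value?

reg_0 = 0x0D1BA
clock 1: out=0, reg = 0x068DD
clock 2: out=1, reg = 0x8346E
clock 3: out=0, reg = 0xC1A37
clock 4: out=1, reg = 0x60D1B
clock 5: out=1, reg = 0xB068D
clock 6: out=1, reg = 0x58346
clock 7: out=0, reg = 0x2C1A3
clock 8: out=1, reg = 0x960D1

0x960D1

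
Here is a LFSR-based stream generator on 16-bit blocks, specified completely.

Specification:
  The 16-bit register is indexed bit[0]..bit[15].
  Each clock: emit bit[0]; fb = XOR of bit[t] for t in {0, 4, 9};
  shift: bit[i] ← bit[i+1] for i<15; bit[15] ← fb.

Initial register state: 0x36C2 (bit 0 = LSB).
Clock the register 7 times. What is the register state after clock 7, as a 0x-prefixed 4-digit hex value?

0x6A6D

reg_0 = 0x36C2
clock 1: out=0, reg = 0x9B61
clock 2: out=1, reg = 0x4DB0
clock 3: out=0, reg = 0xA6D8
clock 4: out=0, reg = 0x536C
clock 5: out=0, reg = 0xA9B6
clock 6: out=0, reg = 0xD4DB
clock 7: out=1, reg = 0x6A6D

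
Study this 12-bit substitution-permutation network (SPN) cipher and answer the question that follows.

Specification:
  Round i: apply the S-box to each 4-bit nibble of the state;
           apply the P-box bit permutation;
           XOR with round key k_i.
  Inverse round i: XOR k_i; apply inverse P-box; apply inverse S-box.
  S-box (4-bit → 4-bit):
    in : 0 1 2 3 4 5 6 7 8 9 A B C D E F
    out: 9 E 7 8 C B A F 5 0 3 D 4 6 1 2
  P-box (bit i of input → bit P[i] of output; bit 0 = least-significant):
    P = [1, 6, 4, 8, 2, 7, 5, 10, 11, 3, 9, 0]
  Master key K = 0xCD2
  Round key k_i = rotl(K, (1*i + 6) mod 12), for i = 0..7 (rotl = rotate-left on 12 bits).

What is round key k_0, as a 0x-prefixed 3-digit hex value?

K = 0xCD2
k_0 = rotl(K, (1*0+6) mod 12) = rotl(K, 6) = 0x4B3

0x4B3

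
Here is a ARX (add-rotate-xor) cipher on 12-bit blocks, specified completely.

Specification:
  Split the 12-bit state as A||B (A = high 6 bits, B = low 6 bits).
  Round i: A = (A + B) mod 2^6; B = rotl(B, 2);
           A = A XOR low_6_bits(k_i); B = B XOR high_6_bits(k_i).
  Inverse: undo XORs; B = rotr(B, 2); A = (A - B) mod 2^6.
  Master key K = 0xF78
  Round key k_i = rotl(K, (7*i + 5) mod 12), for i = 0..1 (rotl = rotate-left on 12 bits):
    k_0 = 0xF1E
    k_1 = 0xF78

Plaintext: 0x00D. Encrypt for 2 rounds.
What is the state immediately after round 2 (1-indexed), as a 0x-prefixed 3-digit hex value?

s_0 = plaintext = 0x00D
s_1 = Round(s_0, k_0) = 0x4C8
s_2 = Round(s_1, k_1) = 0x8DD

0x8DD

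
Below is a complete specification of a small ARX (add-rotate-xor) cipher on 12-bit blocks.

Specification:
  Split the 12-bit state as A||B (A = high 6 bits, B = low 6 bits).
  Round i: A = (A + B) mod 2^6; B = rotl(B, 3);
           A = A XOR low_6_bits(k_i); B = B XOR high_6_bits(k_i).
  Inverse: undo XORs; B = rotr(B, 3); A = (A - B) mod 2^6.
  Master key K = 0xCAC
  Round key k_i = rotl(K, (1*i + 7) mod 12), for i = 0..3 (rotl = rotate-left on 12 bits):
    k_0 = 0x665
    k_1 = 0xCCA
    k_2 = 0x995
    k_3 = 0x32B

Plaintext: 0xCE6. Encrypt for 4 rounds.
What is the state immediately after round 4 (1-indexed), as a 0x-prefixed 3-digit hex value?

0x0A6

s_0 = plaintext = 0xCE6
s_1 = Round(s_0, k_0) = 0xF2D
s_2 = Round(s_1, k_1) = 0x8DE
s_3 = Round(s_2, k_2) = 0x515
s_4 = Round(s_3, k_3) = 0x0A6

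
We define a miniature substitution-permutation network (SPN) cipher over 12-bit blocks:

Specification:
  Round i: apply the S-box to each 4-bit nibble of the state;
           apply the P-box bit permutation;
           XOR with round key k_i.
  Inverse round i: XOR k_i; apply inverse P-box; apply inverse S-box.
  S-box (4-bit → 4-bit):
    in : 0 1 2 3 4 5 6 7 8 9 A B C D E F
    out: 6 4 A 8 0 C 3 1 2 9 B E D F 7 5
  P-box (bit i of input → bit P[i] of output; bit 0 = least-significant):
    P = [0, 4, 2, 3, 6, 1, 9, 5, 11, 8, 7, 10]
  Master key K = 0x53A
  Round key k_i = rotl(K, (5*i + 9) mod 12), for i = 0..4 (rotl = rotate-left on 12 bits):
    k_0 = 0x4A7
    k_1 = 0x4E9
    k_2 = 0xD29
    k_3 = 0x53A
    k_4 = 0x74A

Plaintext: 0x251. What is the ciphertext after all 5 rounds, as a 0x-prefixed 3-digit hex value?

0xC9E

s_0 = plaintext = 0x251
s_1 = Round(s_0, k_0) = 0x383
s_2 = Round(s_1, k_1) = 0x0E3
s_3 = Round(s_2, k_2) = 0xEE3
s_4 = Round(s_3, k_3) = 0xEF0
s_5 = Round(s_4, k_4) = 0xC9E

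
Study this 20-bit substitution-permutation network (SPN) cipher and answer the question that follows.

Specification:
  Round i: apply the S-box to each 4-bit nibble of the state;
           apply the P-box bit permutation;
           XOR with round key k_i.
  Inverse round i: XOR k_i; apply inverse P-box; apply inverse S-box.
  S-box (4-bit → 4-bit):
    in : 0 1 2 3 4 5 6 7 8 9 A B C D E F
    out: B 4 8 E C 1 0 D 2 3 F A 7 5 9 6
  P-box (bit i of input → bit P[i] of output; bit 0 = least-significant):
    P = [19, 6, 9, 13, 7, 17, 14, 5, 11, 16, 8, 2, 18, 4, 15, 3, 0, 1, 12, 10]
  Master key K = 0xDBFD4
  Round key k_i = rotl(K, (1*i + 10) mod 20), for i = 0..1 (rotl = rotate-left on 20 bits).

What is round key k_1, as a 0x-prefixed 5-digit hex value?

0xEA6DF

K = 0xDBFD4
k_0 = rotl(K, (1*0+10) mod 20) = rotl(K, 10) = 0xF536F
k_1 = rotl(K, (1*1+10) mod 20) = rotl(K, 11) = 0xEA6DF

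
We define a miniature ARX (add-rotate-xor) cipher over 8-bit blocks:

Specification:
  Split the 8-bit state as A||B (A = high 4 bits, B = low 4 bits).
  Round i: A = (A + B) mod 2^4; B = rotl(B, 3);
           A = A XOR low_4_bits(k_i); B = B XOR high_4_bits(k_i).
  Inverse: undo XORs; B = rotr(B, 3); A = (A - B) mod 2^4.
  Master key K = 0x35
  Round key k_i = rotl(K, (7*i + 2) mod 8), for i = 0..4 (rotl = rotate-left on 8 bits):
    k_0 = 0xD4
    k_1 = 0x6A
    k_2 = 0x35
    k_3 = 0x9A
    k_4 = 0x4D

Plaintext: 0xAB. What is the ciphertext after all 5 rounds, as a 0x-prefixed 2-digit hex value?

0xA8

s_0 = plaintext = 0xAB
s_1 = Round(s_0, k_0) = 0x10
s_2 = Round(s_1, k_1) = 0xB6
s_3 = Round(s_2, k_2) = 0x40
s_4 = Round(s_3, k_3) = 0xE9
s_5 = Round(s_4, k_4) = 0xA8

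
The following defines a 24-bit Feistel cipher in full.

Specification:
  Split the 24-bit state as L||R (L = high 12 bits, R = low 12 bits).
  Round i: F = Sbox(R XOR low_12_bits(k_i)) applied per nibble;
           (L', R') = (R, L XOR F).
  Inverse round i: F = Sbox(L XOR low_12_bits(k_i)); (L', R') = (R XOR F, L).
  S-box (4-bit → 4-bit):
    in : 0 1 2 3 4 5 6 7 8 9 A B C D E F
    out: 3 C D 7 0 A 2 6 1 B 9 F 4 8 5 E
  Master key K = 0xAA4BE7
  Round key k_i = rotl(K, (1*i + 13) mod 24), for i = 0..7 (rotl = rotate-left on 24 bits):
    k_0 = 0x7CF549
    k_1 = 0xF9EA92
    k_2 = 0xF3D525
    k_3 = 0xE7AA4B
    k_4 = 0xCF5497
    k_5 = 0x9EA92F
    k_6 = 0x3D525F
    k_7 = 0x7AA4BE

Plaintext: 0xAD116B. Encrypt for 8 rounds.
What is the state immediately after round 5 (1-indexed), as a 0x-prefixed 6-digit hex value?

s_0 = plaintext = 0xAD116B
s_1 = Round(s_0, k_0) = 0x16BA0C
s_2 = Round(s_1, k_1) = 0xA0C2DE
s_3 = Round(s_2, k_2) = 0x2DECE3
s_4 = Round(s_3, k_3) = 0xCE304F
s_5 = Round(s_4, k_4) = 0x04FC62
s_6 = Round(s_5, k_5) = 0xC62A47
s_7 = Round(s_6, k_6) = 0xA47DA3
s_8 = Round(s_7, k_7) = 0xDA318F

0x04FC62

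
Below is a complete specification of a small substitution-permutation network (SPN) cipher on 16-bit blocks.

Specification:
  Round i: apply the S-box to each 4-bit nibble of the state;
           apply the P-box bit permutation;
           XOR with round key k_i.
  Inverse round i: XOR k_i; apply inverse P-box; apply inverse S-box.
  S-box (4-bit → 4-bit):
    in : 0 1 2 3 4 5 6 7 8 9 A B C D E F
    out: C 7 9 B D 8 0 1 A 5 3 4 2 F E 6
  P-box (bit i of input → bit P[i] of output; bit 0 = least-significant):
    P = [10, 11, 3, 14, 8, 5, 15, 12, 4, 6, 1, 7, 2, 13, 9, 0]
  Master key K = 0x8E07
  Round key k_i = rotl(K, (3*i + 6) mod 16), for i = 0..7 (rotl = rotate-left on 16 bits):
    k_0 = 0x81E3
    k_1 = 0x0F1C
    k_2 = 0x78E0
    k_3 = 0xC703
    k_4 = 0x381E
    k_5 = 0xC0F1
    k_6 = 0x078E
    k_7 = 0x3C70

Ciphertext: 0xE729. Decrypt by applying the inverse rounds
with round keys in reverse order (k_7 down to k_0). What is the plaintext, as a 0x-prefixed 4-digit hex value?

0x25A9

s_0 = ciphertext = 0xE729
s_1 = InvRound(s_0, k_7) = 0x0A4E
s_2 = InvRound(s_1, k_6) = 0x687A
s_3 = InvRound(s_2, k_5) = 0x80BF
s_4 = InvRound(s_3, k_4) = 0x85EC
s_5 = InvRound(s_4, k_3) = 0x4EC0
s_6 = InvRound(s_5, k_2) = 0xF687
s_7 = InvRound(s_6, k_1) = 0x844E
s_8 = InvRound(s_7, k_0) = 0x25A9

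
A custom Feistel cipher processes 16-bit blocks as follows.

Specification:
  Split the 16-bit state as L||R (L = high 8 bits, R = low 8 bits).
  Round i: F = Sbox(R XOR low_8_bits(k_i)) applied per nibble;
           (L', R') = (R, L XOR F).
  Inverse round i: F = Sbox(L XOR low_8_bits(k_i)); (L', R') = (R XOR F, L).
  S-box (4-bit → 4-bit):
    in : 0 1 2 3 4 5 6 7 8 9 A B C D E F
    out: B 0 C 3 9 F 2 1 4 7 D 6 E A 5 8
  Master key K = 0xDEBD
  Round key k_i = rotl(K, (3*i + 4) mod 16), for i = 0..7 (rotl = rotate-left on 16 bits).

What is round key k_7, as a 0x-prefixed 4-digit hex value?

K = 0xDEBD
k_0 = rotl(K, (3*0+4) mod 16) = rotl(K, 4) = 0xEBDD
k_1 = rotl(K, (3*1+4) mod 16) = rotl(K, 7) = 0x5EEF
k_2 = rotl(K, (3*2+4) mod 16) = rotl(K, 10) = 0xF77A
k_3 = rotl(K, (3*3+4) mod 16) = rotl(K, 13) = 0xBBD7
k_4 = rotl(K, (3*4+4) mod 16) = rotl(K, 0) = 0xDEBD
k_5 = rotl(K, (3*5+4) mod 16) = rotl(K, 3) = 0xF5EE
k_6 = rotl(K, (3*6+4) mod 16) = rotl(K, 6) = 0xAF77
k_7 = rotl(K, (3*7+4) mod 16) = rotl(K, 9) = 0x7BBD

0x7BBD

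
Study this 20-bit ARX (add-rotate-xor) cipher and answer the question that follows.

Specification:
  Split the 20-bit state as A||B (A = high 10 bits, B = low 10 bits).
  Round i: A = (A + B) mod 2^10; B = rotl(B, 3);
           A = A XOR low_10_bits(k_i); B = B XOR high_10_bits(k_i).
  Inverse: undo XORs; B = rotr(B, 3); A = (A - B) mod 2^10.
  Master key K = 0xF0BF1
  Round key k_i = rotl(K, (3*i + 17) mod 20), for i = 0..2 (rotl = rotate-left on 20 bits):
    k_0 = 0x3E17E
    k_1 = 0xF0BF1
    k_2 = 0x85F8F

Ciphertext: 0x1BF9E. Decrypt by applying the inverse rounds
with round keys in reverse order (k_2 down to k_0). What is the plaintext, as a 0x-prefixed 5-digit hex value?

s_0 = ciphertext = 0x1BF9E
s_1 = InvRound(s_0, k_2) = 0xCBCB1
s_2 = InvRound(s_1, k_1) = 0xBC1EE
s_3 = InvRound(s_2, k_0) = 0x1B322

0x1B322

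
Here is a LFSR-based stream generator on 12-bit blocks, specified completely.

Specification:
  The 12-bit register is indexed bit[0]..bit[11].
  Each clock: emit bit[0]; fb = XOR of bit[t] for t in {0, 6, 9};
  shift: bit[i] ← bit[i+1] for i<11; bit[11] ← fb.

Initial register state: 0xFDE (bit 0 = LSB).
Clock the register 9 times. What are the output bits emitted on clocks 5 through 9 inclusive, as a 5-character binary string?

reg_0 = 0xFDE
clock 1: out=0, reg = 0x7EF
clock 2: out=1, reg = 0xBF7
clock 3: out=1, reg = 0xDFB
clock 4: out=1, reg = 0x6FD
clock 5: out=1, reg = 0xB7E
clock 6: out=0, reg = 0x5BF
clock 7: out=1, reg = 0xADF
clock 8: out=1, reg = 0xD6F
clock 9: out=1, reg = 0x6B7

10111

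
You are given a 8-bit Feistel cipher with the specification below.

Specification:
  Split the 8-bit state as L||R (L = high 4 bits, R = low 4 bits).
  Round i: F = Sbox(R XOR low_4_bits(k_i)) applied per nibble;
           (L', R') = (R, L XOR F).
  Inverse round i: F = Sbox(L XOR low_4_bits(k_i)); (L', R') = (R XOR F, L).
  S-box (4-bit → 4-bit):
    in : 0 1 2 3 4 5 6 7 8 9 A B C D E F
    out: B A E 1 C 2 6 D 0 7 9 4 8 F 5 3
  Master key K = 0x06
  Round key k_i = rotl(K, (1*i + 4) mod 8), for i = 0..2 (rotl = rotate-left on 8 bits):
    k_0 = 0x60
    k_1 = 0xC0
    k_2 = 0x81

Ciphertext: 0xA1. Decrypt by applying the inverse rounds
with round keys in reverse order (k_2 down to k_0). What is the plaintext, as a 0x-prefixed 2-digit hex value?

0x58

s_0 = ciphertext = 0xA1
s_1 = InvRound(s_0, k_2) = 0x5A
s_2 = InvRound(s_1, k_1) = 0x85
s_3 = InvRound(s_2, k_0) = 0x58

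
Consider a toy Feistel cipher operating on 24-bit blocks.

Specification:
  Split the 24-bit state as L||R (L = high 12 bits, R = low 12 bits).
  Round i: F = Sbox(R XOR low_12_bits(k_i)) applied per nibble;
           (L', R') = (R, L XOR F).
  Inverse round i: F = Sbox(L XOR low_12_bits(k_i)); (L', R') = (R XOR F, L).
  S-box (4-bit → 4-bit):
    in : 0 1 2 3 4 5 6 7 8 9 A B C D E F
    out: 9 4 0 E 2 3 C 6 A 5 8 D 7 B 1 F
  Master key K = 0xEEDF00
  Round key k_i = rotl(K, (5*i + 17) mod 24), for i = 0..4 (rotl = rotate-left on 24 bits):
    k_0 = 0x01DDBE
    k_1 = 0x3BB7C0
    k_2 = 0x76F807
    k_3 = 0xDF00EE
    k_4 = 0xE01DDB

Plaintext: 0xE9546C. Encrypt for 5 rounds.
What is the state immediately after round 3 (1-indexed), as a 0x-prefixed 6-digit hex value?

s_0 = plaintext = 0xE9546C
s_1 = Round(s_0, k_0) = 0x46CB25
s_2 = Round(s_1, k_1) = 0xB2537F
s_3 = Round(s_2, k_2) = 0x37F64F
s_4 = Round(s_3, k_3) = 0x64FFFB
s_5 = Round(s_4, k_4) = 0xFFB646

0x37F64F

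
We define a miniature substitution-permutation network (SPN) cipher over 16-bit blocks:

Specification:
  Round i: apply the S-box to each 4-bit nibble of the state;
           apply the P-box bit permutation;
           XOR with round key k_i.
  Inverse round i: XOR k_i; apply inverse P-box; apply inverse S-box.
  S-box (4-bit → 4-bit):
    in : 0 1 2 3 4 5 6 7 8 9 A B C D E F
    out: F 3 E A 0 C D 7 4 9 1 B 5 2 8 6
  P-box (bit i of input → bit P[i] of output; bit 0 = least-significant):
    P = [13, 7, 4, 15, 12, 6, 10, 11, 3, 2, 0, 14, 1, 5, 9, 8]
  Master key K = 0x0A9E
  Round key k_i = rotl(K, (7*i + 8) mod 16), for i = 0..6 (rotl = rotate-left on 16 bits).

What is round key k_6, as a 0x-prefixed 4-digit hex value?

K = 0x0A9E
k_0 = rotl(K, (7*0+8) mod 16) = rotl(K, 8) = 0x9E0A
k_1 = rotl(K, (7*1+8) mod 16) = rotl(K, 15) = 0x054F
k_2 = rotl(K, (7*2+8) mod 16) = rotl(K, 6) = 0xA782
k_3 = rotl(K, (7*3+8) mod 16) = rotl(K, 13) = 0xC153
k_4 = rotl(K, (7*4+8) mod 16) = rotl(K, 4) = 0xA9E0
k_5 = rotl(K, (7*5+8) mod 16) = rotl(K, 11) = 0xF054
k_6 = rotl(K, (7*6+8) mod 16) = rotl(K, 2) = 0x2A78

0x2A78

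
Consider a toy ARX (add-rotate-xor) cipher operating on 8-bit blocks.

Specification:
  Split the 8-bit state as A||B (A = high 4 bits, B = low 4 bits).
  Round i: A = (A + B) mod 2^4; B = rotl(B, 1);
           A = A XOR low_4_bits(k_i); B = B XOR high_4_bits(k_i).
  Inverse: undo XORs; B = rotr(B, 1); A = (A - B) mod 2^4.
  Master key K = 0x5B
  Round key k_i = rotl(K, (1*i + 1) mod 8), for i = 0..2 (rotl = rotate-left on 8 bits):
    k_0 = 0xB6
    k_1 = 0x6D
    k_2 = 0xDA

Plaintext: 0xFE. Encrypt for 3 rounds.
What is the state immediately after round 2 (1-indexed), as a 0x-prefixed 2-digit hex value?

s_0 = plaintext = 0xFE
s_1 = Round(s_0, k_0) = 0xB6
s_2 = Round(s_1, k_1) = 0xCA
s_3 = Round(s_2, k_2) = 0xC8

0xCA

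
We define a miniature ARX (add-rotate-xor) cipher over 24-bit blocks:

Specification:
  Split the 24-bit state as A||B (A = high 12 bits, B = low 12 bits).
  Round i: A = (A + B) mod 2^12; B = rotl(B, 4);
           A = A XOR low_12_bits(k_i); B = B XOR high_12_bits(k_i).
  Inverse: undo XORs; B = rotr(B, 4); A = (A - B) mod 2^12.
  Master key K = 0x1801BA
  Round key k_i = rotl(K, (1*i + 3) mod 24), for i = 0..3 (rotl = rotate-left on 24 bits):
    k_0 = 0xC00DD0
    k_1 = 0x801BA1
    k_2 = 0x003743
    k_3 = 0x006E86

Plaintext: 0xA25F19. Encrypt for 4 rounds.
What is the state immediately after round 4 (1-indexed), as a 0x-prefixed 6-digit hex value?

s_0 = plaintext = 0xA25F19
s_1 = Round(s_0, k_0) = 0x4EED9F
s_2 = Round(s_1, k_1) = 0x92C1FC
s_3 = Round(s_2, k_2) = 0xC6BFC2
s_4 = Round(s_3, k_3) = 0x2ABC29

0x2ABC29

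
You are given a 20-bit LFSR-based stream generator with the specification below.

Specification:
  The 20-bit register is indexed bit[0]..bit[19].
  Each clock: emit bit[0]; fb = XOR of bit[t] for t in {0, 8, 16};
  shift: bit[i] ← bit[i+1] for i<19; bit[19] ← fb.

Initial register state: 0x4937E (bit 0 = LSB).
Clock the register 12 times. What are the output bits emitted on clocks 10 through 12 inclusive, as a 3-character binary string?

100

reg_0 = 0x4937E
clock 1: out=0, reg = 0xA49BF
clock 2: out=1, reg = 0x524DF
clock 3: out=1, reg = 0x2926F
clock 4: out=1, reg = 0x94937
clock 5: out=1, reg = 0xCA49B
clock 6: out=1, reg = 0xE524D
clock 7: out=1, reg = 0xF2926
clock 8: out=0, reg = 0x79493
clock 9: out=1, reg = 0x3CA49
clock 10: out=1, reg = 0x1E524
clock 11: out=0, reg = 0x0F292
clock 12: out=0, reg = 0x07949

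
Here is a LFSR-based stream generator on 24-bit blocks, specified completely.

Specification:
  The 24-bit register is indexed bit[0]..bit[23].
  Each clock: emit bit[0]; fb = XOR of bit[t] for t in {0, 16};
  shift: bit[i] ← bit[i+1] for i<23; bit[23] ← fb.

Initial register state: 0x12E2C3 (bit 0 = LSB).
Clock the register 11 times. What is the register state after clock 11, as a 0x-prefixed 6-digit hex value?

0x7A225C

reg_0 = 0x12E2C3
clock 1: out=1, reg = 0x897161
clock 2: out=1, reg = 0x44B8B0
clock 3: out=0, reg = 0x225C58
clock 4: out=0, reg = 0x112E2C
clock 5: out=0, reg = 0x889716
clock 6: out=0, reg = 0x444B8B
clock 7: out=1, reg = 0xA225C5
clock 8: out=1, reg = 0xD112E2
clock 9: out=0, reg = 0xE88971
clock 10: out=1, reg = 0xF444B8
clock 11: out=0, reg = 0x7A225C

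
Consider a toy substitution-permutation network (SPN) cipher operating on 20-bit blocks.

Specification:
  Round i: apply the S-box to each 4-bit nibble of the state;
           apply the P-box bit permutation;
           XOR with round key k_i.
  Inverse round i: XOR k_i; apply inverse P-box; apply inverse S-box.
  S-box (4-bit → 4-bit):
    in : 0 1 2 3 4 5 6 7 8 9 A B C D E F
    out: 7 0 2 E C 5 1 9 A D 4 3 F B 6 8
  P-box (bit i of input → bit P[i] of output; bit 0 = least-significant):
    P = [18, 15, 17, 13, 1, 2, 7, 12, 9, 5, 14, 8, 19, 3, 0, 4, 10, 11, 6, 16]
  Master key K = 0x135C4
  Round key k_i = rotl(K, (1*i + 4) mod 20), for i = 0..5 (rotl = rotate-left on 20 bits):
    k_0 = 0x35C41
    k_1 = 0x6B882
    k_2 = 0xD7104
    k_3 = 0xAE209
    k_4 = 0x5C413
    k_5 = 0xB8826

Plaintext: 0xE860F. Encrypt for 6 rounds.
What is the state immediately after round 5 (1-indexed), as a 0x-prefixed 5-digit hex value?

s_0 = plaintext = 0xE860F
s_1 = Round(s_0, k_0) = 0x3769F
s_2 = Round(s_1, k_1) = 0xF8250
s_3 = Round(s_2, k_2) = 0xAF1BE
s_4 = Round(s_3, k_3) = 0x8625F
s_5 = Round(s_4, k_4) = 0xCECB1
s_6 = Round(s_5, k_5) = 0xAC749

0xCECB1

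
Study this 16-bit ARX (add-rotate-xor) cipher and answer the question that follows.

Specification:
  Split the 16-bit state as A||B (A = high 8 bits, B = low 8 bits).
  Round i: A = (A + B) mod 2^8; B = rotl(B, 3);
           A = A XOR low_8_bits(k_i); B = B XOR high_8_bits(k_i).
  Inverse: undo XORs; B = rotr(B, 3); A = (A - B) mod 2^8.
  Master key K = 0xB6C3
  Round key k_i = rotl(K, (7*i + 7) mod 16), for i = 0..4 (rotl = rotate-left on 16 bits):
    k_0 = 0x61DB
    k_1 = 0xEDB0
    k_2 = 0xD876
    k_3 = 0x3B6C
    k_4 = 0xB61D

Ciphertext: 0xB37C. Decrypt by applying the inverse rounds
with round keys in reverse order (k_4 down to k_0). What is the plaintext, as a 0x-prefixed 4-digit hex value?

s_0 = ciphertext = 0xB37C
s_1 = InvRound(s_0, k_4) = 0x5559
s_2 = InvRound(s_1, k_3) = 0xED4C
s_3 = InvRound(s_2, k_2) = 0x0992
s_4 = InvRound(s_3, k_1) = 0xCAEF
s_5 = InvRound(s_4, k_0) = 0x40D1

0x40D1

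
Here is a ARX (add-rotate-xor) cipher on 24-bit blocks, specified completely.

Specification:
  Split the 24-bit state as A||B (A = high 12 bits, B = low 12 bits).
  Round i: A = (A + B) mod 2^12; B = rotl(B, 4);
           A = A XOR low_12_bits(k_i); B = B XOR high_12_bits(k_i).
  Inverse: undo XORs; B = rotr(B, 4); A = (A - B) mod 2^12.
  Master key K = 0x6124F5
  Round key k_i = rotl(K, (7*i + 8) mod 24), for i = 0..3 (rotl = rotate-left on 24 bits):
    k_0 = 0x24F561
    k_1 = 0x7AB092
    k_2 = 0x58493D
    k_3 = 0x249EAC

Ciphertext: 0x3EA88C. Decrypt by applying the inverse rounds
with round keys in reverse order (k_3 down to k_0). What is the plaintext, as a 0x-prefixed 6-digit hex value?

0x3A15BB

s_0 = ciphertext = 0x3EA88C
s_1 = InvRound(s_0, k_3) = 0x79A5AC
s_2 = InvRound(s_1, k_2) = 0x6A5802
s_3 = InvRound(s_2, k_1) = 0xC3D9FA
s_4 = InvRound(s_3, k_0) = 0x3A15BB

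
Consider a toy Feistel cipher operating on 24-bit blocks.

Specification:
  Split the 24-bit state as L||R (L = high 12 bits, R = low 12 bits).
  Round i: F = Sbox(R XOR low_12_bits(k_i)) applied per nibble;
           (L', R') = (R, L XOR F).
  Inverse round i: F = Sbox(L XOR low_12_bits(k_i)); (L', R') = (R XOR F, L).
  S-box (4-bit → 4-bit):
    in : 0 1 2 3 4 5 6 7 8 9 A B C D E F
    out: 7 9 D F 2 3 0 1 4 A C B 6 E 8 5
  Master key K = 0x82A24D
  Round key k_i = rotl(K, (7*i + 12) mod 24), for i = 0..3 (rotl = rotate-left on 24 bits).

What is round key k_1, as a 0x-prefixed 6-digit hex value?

K = 0x82A24D
k_0 = rotl(K, (7*0+12) mod 24) = rotl(K, 12) = 0x24D82A
k_1 = rotl(K, (7*1+12) mod 24) = rotl(K, 19) = 0x6C1512

0x6C1512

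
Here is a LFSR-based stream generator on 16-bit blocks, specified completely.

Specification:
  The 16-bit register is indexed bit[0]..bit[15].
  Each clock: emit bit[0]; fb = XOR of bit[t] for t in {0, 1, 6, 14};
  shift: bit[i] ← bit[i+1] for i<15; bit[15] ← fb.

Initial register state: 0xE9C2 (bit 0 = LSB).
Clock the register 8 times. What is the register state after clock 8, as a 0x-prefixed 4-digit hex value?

0x2BE9

reg_0 = 0xE9C2
clock 1: out=0, reg = 0xF4E1
clock 2: out=1, reg = 0xFA70
clock 3: out=0, reg = 0x7D38
clock 4: out=0, reg = 0xBE9C
clock 5: out=0, reg = 0x5F4E
clock 6: out=0, reg = 0xAFA7
clock 7: out=1, reg = 0x57D3
clock 8: out=1, reg = 0x2BE9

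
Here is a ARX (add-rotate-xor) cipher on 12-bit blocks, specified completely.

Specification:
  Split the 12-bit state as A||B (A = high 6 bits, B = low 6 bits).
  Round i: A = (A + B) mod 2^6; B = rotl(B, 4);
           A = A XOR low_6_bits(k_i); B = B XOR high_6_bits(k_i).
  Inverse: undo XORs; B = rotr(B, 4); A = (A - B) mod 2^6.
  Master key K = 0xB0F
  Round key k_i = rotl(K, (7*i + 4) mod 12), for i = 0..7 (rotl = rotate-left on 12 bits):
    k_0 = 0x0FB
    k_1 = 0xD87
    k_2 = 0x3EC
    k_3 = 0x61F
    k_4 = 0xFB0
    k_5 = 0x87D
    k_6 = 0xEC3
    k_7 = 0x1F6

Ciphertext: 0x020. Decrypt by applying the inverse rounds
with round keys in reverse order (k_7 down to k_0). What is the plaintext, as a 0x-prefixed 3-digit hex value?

0x3D7

s_0 = ciphertext = 0x020
s_1 = InvRound(s_0, k_7) = 0x61E
s_2 = InvRound(s_1, k_6) = 0x156
s_3 = InvRound(s_2, k_5) = 0x65F
s_4 = InvRound(s_3, k_4) = 0x8C6
s_5 = InvRound(s_4, k_3) = 0x0F9
s_6 = InvRound(s_5, k_2) = 0x51B
s_7 = InvRound(s_6, k_1) = 0x776
s_8 = InvRound(s_7, k_0) = 0x3D7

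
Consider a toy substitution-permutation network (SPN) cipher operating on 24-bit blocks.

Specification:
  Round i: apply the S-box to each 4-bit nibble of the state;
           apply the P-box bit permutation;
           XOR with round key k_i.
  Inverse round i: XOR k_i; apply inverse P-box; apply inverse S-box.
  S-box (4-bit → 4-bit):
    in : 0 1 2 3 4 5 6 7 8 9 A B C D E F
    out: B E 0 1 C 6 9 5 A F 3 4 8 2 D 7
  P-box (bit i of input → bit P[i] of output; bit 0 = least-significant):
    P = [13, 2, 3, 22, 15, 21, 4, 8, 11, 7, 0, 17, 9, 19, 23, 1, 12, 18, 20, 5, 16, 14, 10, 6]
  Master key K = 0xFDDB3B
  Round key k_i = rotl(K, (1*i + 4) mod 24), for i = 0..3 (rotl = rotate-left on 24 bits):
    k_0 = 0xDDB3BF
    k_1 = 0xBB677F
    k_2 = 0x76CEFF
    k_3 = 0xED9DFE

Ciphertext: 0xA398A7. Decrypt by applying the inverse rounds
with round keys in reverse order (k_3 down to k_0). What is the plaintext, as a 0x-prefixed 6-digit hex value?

s_0 = ciphertext = 0xA398A7
s_1 = InvRound(s_0, k_3) = 0x4DD444
s_2 = InvRound(s_1, k_2) = 0x3E095B
s_3 = InvRound(s_2, k_1) = 0xF8732A
s_4 = InvRound(s_3, k_0) = 0xAD25FD

0xAD25FD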